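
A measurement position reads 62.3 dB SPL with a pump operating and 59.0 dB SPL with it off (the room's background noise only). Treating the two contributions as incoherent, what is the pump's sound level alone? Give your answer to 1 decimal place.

Subtract intensities: L_src = 10·log₁₀(10^(L_total/10) − 10^(L_bg/10)).
L_src = 10·log₁₀(10^(62.3/10) − 10^(59.0/10)) = 10·log₁₀(903900) = 59.6 dB SPL.

59.6 dB SPL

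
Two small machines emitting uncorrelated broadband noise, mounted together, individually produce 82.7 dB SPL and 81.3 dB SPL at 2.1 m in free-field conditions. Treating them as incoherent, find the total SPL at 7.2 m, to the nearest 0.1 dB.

Combined at 2.1 m: 10·log₁₀(10^(82.7/10)+10^(81.3/10)) = 85.07 dB SPL.
Then apply −20·log₁₀(7.2/2.1) = -10.70 dB → 74.4 dB SPL.

74.4 dB SPL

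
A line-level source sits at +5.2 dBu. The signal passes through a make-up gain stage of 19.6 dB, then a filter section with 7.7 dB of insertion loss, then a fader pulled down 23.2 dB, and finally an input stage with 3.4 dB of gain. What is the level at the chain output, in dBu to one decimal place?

-2.7 dBu

In dB, series stages simply add:
+5.2 + 19.6 − 7.7 − 23.2 + 3.4 = -2.7 dBu.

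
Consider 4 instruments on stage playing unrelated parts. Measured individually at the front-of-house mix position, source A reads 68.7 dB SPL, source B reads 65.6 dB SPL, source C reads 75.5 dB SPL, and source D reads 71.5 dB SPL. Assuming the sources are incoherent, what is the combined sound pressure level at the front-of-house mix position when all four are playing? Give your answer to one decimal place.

77.8 dB SPL

Incoherent sources sum as intensities:
L_total = 10·log₁₀(10^(68.7/10) + 10^(65.6/10) + 10^(75.5/10) + 10^(71.5/10)) = 10·log₁₀(60650000) = 77.8 dB SPL.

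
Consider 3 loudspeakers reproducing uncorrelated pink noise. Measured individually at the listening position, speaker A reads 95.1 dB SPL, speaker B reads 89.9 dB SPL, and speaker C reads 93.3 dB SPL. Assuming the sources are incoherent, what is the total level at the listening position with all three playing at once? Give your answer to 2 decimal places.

98.03 dB SPL

Uncorrelated sources add in intensity (power), not in dB.
L_total = 10·log₁₀(10^(95.1/10) + 10^(89.9/10) + 10^(93.3/10)) = 10·log₁₀(6351000000) = 98.03 dB SPL.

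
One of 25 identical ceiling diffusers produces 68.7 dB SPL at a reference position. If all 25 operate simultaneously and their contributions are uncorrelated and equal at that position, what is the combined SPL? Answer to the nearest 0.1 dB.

25 equal incoherent sources raise the level by 10·log₁₀(25) = 13.98 dB.
L_total = 68.7 + 13.98 = 82.7 dB SPL.

82.7 dB SPL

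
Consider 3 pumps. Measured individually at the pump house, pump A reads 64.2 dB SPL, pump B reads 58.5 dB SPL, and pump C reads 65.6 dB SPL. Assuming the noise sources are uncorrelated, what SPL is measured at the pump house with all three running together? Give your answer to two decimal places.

Add the sources as powers (linear), then convert back to dB:
L_total = 10·log₁₀(10^(64.2/10) + 10^(58.5/10) + 10^(65.6/10)) = 10·log₁₀(6969000) = 68.43 dB SPL.

68.43 dB SPL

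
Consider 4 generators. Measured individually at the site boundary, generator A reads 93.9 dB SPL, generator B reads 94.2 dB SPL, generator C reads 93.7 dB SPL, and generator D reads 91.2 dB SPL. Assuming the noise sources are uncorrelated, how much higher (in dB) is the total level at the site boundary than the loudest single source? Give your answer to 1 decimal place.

5.2 dB

Add the sources as powers (linear), then convert back to dB:
L_total = 10·log₁₀(10^(93.9/10) + 10^(94.2/10) + 10^(93.7/10) + 10^(91.2/10)) = 99.42 dB SPL.
Excess over the loudest (94.2 dB): 99.42 − 94.2 = 5.2 dB.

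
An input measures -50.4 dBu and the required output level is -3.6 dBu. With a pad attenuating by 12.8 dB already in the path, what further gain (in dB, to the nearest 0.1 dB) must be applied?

The required make-up gain is the shortfall in the dB sum.
G = -3.6 − (-50.4) + 12.8 = 59.6 dB.

59.6 dB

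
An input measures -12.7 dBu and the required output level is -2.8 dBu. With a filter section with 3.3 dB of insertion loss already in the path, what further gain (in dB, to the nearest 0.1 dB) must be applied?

13.2 dB

The required make-up gain is the shortfall in the dB sum.
G = -2.8 − (-12.7) + 3.3 = 13.2 dB.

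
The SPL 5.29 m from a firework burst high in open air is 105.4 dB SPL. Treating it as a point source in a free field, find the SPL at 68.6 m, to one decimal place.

For a point source in a free field, ΔL = −20·log₁₀(d₂/d₁).
ΔL = −20·log₁₀(68.6/5.29) = -22.26 dB, so L₂ = 105.4 + (-22.26) = 83.1 dB SPL.

83.1 dB SPL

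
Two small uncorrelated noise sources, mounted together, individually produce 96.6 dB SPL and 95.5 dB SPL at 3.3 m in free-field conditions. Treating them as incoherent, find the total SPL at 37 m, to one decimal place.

78.1 dB SPL

Combined at 3.3 m: 10·log₁₀(10^(96.6/10)+10^(95.5/10)) = 99.10 dB SPL.
Then apply −20·log₁₀(37/3.3) = -20.99 dB → 78.1 dB SPL.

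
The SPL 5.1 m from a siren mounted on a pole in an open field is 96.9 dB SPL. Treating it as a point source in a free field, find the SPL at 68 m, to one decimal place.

Inverse-square spreading gives ΔL = −20·log₁₀(d₂/d₁).
ΔL = −20·log₁₀(68/5.1) = -22.50 dB, so L₂ = 96.9 + (-22.50) = 74.4 dB SPL.

74.4 dB SPL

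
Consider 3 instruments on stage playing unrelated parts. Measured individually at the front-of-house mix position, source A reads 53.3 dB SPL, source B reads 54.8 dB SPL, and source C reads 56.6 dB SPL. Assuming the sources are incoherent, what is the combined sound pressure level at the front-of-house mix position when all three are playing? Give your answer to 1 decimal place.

59.9 dB SPL

Incoherent sources sum as intensities:
L_total = 10·log₁₀(10^(53.3/10) + 10^(54.8/10) + 10^(56.6/10)) = 10·log₁₀(972900) = 59.9 dB SPL.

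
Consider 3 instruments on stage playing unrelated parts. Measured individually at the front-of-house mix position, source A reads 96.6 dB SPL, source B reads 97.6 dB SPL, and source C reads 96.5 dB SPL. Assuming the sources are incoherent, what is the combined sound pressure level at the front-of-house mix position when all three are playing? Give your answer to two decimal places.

101.70 dB SPL

Incoherent sources sum as intensities:
L_total = 10·log₁₀(10^(96.6/10) + 10^(97.6/10) + 10^(96.5/10)) = 10·log₁₀(14792000000) = 101.70 dB SPL.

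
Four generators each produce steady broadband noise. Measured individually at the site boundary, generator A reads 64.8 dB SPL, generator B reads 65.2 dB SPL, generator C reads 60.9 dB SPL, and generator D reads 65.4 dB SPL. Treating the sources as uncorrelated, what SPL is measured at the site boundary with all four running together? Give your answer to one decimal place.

Add the sources as powers (linear), then convert back to dB:
L_total = 10·log₁₀(10^(64.8/10) + 10^(65.2/10) + 10^(60.9/10) + 10^(65.4/10)) = 10·log₁₀(11030000) = 70.4 dB SPL.

70.4 dB SPL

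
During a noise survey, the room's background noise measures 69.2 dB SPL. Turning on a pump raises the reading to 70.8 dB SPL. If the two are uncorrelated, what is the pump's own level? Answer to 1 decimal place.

Remove the background by subtracting linear intensities:
L_src = 10·log₁₀(10^(70.8/10) − 10^(69.2/10)) = 10·log₁₀(3705000) = 65.7 dB SPL.

65.7 dB SPL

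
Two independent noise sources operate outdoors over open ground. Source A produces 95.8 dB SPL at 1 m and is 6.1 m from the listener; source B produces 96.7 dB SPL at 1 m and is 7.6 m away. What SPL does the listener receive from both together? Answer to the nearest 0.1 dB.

At the listener: L_A = 95.8 − 20·log₁₀(6.1) = 80.09 dB; L_B = 96.7 − 20·log₁₀(7.6) = 79.08 dB.
Combined: 10·log₁₀(10^(80.09/10)+10^(79.08/10)) = 82.6 dB SPL.

82.6 dB SPL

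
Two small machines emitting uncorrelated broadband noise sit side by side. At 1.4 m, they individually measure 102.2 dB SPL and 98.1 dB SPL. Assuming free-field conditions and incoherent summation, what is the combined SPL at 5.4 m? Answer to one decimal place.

91.9 dB SPL

Combined at 1.4 m: 10·log₁₀(10^(102.2/10)+10^(98.1/10)) = 103.63 dB SPL.
Then apply −20·log₁₀(5.4/1.4) = -11.73 dB → 91.9 dB SPL.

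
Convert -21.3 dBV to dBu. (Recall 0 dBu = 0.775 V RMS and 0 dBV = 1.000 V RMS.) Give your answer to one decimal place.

The offset between the scales is 20·log₁₀(0.775/1.000) = −2.214 dB.
So dBu = -21.3 + 2.214 = -19.1 dBu.

-19.1 dBu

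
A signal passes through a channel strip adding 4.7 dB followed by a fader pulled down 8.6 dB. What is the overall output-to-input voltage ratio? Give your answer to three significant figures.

Net gain = 4.7 + (−8.6) = -3.9 dB.
Voltage ratio = 10^(-3.9/20) = 0.638.

0.638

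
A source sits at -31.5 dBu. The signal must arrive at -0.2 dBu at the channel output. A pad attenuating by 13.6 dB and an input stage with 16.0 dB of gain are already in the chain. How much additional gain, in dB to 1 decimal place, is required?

The required make-up gain is the shortfall in the dB sum.
G = -0.2 − (-31.5) + 13.6 − 16.0 = 28.9 dB.

28.9 dB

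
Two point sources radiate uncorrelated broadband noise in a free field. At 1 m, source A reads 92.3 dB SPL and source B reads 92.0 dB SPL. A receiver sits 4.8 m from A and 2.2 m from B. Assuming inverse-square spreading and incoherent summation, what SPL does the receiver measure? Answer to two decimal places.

86.03 dB SPL

At the listener: L_A = 92.3 − 20·log₁₀(4.8) = 78.675 dB; L_B = 92.0 − 20·log₁₀(2.2) = 85.152 dB.
Combined: 10·log₁₀(10^(78.675/10)+10^(85.152/10)) = 86.03 dB SPL.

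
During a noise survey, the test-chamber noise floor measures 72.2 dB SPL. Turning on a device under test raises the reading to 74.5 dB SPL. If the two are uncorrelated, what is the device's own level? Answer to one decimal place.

Subtract intensities: L_src = 10·log₁₀(10^(L_total/10) − 10^(L_bg/10)).
L_src = 10·log₁₀(10^(74.5/10) − 10^(72.2/10)) = 10·log₁₀(11590000) = 70.6 dB SPL.

70.6 dB SPL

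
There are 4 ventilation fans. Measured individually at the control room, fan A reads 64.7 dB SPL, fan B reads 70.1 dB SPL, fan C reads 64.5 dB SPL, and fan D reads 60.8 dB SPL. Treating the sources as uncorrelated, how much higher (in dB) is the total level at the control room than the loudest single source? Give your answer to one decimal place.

2.3 dB

Add the sources as powers (linear), then convert back to dB:
L_total = 10·log₁₀(10^(64.7/10) + 10^(70.1/10) + 10^(64.5/10) + 10^(60.8/10)) = 72.36 dB SPL.
Excess over the loudest (70.1 dB): 72.36 − 70.1 = 2.3 dB.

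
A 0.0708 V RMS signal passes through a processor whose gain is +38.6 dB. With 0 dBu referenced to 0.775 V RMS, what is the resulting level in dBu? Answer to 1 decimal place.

Input level: 20·log₁₀(0.0708/0.775) = -20.79 dBu.
Output: -20.79 + 38.6 = +17.8 dBu.

+17.8 dBu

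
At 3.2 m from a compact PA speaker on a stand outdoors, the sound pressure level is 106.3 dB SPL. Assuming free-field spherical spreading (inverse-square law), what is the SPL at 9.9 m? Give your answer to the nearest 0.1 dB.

96.5 dB SPL

For a point source in a free field, ΔL = −20·log₁₀(d₂/d₁).
ΔL = −20·log₁₀(9.9/3.2) = -9.81 dB, so L₂ = 106.3 + (-9.81) = 96.5 dB SPL.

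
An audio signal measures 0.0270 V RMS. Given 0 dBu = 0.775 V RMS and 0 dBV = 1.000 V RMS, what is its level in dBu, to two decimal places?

dBu = 20·log₁₀(V / 0.775 V).
20·log₁₀(0.0270/0.775) = -29.16 dBu.

-29.16 dBu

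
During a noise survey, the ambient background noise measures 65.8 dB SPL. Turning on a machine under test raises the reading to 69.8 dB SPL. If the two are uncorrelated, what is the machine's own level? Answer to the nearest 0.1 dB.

Remove the background by subtracting linear intensities:
L_src = 10·log₁₀(10^(69.8/10) − 10^(65.8/10)) = 10·log₁₀(5748000) = 67.6 dB SPL.

67.6 dB SPL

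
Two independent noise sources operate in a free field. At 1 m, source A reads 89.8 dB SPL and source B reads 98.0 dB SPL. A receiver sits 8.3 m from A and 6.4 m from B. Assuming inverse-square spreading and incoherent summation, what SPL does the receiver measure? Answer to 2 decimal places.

82.25 dB SPL

At the listener: L_A = 89.8 − 20·log₁₀(8.3) = 71.418 dB; L_B = 98.0 − 20·log₁₀(6.4) = 81.876 dB.
Combined: 10·log₁₀(10^(71.418/10)+10^(81.876/10)) = 82.25 dB SPL.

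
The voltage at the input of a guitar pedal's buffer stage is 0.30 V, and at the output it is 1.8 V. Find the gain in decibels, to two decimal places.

For a voltage ratio, dB = 20·log₁₀(V₂/V₁).
20·log₁₀(1.8/0.30) = 20·log₁₀(6.000) = 15.56 dB.

15.56 dB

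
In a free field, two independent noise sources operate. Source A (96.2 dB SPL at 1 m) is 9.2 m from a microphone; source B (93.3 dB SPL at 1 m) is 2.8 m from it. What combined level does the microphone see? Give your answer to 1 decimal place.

At the listener: L_A = 96.2 − 20·log₁₀(9.2) = 76.92 dB; L_B = 93.3 − 20·log₁₀(2.8) = 84.36 dB.
Combined: 10·log₁₀(10^(76.92/10)+10^(84.36/10)) = 85.1 dB SPL.

85.1 dB SPL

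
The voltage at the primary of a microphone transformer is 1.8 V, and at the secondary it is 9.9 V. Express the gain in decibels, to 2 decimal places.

Voltage ratio → dB uses the 20·log₁₀ form:
20·log₁₀(9.9/1.8) = 20·log₁₀(5.500) = 14.81 dB.

14.81 dB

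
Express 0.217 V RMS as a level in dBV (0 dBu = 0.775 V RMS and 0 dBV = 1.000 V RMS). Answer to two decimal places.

-13.27 dBV

dBV = 20·log₁₀(V / 1.000 V).
20·log₁₀(0.217/1.000) = -13.27 dBV.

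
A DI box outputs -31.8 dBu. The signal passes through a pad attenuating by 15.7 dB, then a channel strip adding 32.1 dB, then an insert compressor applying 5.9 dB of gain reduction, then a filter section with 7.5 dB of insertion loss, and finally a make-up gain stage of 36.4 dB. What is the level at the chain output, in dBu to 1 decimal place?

+7.6 dBu

Cascaded gains and losses add directly in dB.
-31.8 − 15.7 + 32.1 − 5.9 − 7.5 + 36.4 = +7.6 dBu.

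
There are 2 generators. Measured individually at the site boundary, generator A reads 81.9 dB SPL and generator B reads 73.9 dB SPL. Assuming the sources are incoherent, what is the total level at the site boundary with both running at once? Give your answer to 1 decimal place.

82.5 dB SPL

Uncorrelated sources add in intensity (power), not in dB.
L_total = 10·log₁₀(10^(81.9/10) + 10^(73.9/10)) = 10·log₁₀(179400000) = 82.5 dB SPL.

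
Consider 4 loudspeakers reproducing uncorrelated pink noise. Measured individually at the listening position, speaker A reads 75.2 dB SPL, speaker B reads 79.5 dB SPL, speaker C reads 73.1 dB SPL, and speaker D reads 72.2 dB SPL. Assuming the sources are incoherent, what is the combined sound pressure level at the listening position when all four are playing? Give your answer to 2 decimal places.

Add the sources as powers (linear), then convert back to dB:
L_total = 10·log₁₀(10^(75.2/10) + 10^(79.5/10) + 10^(73.1/10) + 10^(72.2/10)) = 10·log₁₀(159300000) = 82.02 dB SPL.

82.02 dB SPL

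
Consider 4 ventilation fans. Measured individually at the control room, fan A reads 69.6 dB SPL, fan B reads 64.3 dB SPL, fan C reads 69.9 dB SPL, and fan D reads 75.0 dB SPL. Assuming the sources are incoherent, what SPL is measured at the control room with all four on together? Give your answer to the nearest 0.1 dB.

Add the sources as powers (linear), then convert back to dB:
L_total = 10·log₁₀(10^(69.6/10) + 10^(64.3/10) + 10^(69.9/10) + 10^(75.0/10)) = 10·log₁₀(53210000) = 77.3 dB SPL.

77.3 dB SPL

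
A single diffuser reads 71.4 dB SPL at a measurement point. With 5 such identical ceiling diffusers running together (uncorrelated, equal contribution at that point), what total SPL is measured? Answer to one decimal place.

78.4 dB SPL

5 equal incoherent sources raise the level by 10·log₁₀(5) = 6.99 dB.
L_total = 71.4 + 6.99 = 78.4 dB SPL.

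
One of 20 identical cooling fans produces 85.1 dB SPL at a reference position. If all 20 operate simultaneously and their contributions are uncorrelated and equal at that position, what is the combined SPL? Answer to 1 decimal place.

20 equal incoherent sources raise the level by 10·log₁₀(20) = 13.01 dB.
L_total = 85.1 + 13.01 = 98.1 dB SPL.

98.1 dB SPL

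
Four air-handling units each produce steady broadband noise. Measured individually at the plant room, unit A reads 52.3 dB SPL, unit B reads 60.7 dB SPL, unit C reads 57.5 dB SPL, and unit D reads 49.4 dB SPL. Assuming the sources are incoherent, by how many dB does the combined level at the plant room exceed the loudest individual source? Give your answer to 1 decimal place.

Uncorrelated sources add in intensity (power), not in dB.
L_total = 10·log₁₀(10^(52.3/10) + 10^(60.7/10) + 10^(57.5/10) + 10^(49.4/10)) = 63.00 dB SPL.
Excess over the loudest (60.7 dB): 63.00 − 60.7 = 2.3 dB.

2.3 dB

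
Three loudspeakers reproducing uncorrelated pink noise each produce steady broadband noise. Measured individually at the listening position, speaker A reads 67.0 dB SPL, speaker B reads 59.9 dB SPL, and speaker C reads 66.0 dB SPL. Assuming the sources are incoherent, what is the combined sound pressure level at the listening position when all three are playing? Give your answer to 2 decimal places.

69.99 dB SPL

Uncorrelated sources add in intensity (power), not in dB.
L_total = 10·log₁₀(10^(67.0/10) + 10^(59.9/10) + 10^(66.0/10)) = 10·log₁₀(9970000) = 69.99 dB SPL.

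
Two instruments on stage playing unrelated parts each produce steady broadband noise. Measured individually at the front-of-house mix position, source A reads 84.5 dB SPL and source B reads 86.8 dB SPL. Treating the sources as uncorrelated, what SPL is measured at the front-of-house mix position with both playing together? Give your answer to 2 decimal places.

88.81 dB SPL

Add the sources as powers (linear), then convert back to dB:
L_total = 10·log₁₀(10^(84.5/10) + 10^(86.8/10)) = 10·log₁₀(760500000) = 88.81 dB SPL.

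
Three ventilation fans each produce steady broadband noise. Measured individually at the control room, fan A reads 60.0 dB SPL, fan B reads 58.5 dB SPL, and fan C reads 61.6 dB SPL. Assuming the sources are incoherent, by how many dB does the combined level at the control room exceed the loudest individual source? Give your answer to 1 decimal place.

Add the sources as powers (linear), then convert back to dB:
L_total = 10·log₁₀(10^(60.0/10) + 10^(58.5/10) + 10^(61.6/10)) = 64.99 dB SPL.
Excess over the loudest (61.6 dB): 64.99 − 61.6 = 3.4 dB.

3.4 dB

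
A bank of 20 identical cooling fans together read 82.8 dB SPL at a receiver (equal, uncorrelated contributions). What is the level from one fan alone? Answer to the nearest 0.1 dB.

20 equal incoherent sources add 10·log₁₀(20) = 13.01 dB over one source.
L_one = 82.8 − 13.01 = 69.8 dB SPL.

69.8 dB SPL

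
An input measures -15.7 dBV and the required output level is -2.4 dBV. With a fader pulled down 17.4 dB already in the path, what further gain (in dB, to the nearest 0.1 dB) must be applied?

30.7 dB

The required make-up gain is the shortfall in the dB sum.
G = -2.4 − (-15.7) + 17.4 = 30.7 dB.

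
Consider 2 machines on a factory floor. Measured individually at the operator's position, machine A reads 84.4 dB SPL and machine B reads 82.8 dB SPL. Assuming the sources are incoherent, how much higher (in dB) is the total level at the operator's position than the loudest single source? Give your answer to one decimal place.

Add the sources as powers (linear), then convert back to dB:
L_total = 10·log₁₀(10^(84.4/10) + 10^(82.8/10)) = 86.68 dB SPL.
Excess over the loudest (84.4 dB): 86.68 − 84.4 = 2.3 dB.

2.3 dB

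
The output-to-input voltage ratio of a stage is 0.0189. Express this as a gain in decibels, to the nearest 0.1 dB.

Voltage is an amplitude quantity, so gain = 20·log₁₀(V_out/V_in).
20·log₁₀(0.0189) = -34.5 dB.

-34.5 dB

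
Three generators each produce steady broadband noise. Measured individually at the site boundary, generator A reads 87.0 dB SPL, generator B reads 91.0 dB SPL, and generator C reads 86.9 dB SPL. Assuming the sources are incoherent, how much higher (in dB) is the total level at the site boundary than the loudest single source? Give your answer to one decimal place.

2.5 dB

Uncorrelated sources add in intensity (power), not in dB.
L_total = 10·log₁₀(10^(87.0/10) + 10^(91.0/10) + 10^(86.9/10)) = 93.52 dB SPL.
Excess over the loudest (91.0 dB): 93.52 − 91.0 = 2.5 dB.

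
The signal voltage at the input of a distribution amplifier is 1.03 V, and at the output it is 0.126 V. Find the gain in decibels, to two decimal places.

Voltage ratio → dB uses the 20·log₁₀ form:
20·log₁₀(0.126/1.03) = 20·log₁₀(0.1223) = -18.25 dB.

-18.25 dB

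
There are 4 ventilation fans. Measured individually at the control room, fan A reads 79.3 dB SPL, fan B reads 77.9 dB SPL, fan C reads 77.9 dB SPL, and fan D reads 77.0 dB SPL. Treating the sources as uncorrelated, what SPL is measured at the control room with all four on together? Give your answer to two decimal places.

84.13 dB SPL

Uncorrelated sources add in intensity (power), not in dB.
L_total = 10·log₁₀(10^(79.3/10) + 10^(77.9/10) + 10^(77.9/10) + 10^(77.0/10)) = 10·log₁₀(258600000) = 84.13 dB SPL.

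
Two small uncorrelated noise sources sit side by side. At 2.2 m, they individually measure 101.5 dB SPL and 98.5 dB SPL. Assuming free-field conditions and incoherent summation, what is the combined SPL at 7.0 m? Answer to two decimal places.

93.21 dB SPL

Combined at 2.2 m: 10·log₁₀(10^(101.5/10)+10^(98.5/10)) = 103.264 dB SPL.
Then apply −20·log₁₀(7.0/2.2) = -10.054 dB → 93.21 dB SPL.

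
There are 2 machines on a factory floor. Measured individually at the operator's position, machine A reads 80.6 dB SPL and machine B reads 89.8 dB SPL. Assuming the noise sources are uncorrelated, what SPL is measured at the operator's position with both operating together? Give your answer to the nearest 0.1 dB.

Add the sources as powers (linear), then convert back to dB:
L_total = 10·log₁₀(10^(80.6/10) + 10^(89.8/10)) = 10·log₁₀(1070000000) = 90.3 dB SPL.

90.3 dB SPL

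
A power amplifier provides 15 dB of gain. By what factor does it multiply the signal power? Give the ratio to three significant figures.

Power ratio = 10^(dB/10).
10^(15/10) = 10^(1.500) = 31.6.

31.6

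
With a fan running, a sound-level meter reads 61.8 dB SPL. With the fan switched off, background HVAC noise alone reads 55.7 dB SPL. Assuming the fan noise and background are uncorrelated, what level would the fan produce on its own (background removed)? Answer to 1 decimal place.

Background correction is a power subtraction:
L_src = 10·log₁₀(10^(61.8/10) − 10^(55.7/10)) = 10·log₁₀(1142000) = 60.6 dB SPL.

60.6 dB SPL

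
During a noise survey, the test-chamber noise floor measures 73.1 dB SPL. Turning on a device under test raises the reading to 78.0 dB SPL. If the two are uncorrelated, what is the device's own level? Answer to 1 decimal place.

Background correction is a power subtraction:
L_src = 10·log₁₀(10^(78.0/10) − 10^(73.1/10)) = 10·log₁₀(42680000) = 76.3 dB SPL.

76.3 dB SPL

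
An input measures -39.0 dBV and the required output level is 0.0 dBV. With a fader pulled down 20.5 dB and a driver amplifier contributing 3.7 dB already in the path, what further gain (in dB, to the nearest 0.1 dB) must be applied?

55.8 dB

The required make-up gain is the shortfall in the dB sum.
G = 0.0 − (-39.0) + 20.5 − 3.7 = 55.8 dB.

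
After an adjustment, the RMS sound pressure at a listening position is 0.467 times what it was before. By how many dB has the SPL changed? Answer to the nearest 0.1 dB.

Sound pressure is an amplitude quantity: ΔL = 20·log₁₀(p₂/p₁).
20·log₁₀(0.467) = -6.6 dB.

-6.6 dB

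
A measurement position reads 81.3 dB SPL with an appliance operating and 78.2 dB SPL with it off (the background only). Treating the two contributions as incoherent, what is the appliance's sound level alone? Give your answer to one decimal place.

Subtract intensities: L_src = 10·log₁₀(10^(L_total/10) − 10^(L_bg/10)).
L_src = 10·log₁₀(10^(81.3/10) − 10^(78.2/10)) = 10·log₁₀(68830000) = 78.4 dB SPL.

78.4 dB SPL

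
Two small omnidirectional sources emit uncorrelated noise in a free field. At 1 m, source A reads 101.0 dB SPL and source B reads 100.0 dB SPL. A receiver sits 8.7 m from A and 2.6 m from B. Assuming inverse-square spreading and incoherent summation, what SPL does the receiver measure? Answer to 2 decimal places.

92.16 dB SPL

At the listener: L_A = 101.0 − 20·log₁₀(8.7) = 82.210 dB; L_B = 100.0 − 20·log₁₀(2.6) = 91.701 dB.
Combined: 10·log₁₀(10^(82.210/10)+10^(91.701/10)) = 92.16 dB SPL.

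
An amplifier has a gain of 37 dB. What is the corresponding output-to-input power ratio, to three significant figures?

Power ratio = 10^(dB/10).
10^(37/10) = 10^(3.700) = 5010.

5010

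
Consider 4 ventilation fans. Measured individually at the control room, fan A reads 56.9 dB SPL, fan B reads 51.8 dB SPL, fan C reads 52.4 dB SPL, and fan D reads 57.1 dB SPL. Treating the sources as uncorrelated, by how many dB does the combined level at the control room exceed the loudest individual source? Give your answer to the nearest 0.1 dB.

4.1 dB

Incoherent sources sum as intensities:
L_total = 10·log₁₀(10^(56.9/10) + 10^(51.8/10) + 10^(52.4/10) + 10^(57.1/10)) = 61.23 dB SPL.
Excess over the loudest (57.1 dB): 61.23 − 57.1 = 4.1 dB.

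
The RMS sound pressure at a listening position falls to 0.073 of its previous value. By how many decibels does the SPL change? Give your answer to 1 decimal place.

-22.7 dB

Sound pressure is an amplitude quantity: ΔL = 20·log₁₀(p₂/p₁).
20·log₁₀(0.073) = -22.7 dB.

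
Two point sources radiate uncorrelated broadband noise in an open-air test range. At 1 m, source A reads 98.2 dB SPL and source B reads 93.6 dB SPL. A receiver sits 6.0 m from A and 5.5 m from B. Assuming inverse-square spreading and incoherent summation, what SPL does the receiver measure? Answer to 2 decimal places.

At the listener: L_A = 98.2 − 20·log₁₀(6.0) = 82.637 dB; L_B = 93.6 − 20·log₁₀(5.5) = 78.793 dB.
Combined: 10·log₁₀(10^(82.637/10)+10^(78.793/10)) = 84.14 dB SPL.

84.14 dB SPL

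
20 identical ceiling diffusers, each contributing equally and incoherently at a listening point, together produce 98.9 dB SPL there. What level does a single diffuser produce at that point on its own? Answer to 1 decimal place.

85.9 dB SPL

20 equal incoherent sources add 10·log₁₀(20) = 13.01 dB over one source.
L_one = 98.9 − 13.01 = 85.9 dB SPL.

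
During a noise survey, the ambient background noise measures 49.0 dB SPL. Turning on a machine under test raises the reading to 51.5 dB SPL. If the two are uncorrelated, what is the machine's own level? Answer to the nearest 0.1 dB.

Background correction is a power subtraction:
L_src = 10·log₁₀(10^(51.5/10) − 10^(49.0/10)) = 10·log₁₀(61820) = 47.9 dB SPL.

47.9 dB SPL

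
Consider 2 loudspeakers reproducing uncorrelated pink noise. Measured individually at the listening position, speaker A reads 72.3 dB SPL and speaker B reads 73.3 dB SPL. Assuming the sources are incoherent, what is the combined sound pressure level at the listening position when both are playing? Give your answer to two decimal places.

75.84 dB SPL

Add the sources as powers (linear), then convert back to dB:
L_total = 10·log₁₀(10^(72.3/10) + 10^(73.3/10)) = 10·log₁₀(38360000) = 75.84 dB SPL.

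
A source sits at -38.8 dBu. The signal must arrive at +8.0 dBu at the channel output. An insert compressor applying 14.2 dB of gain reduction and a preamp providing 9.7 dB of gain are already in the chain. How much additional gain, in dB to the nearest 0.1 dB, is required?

The required make-up gain is the shortfall in the dB sum.
G = +8.0 − (-38.8) + 14.2 − 9.7 = 51.3 dB.

51.3 dB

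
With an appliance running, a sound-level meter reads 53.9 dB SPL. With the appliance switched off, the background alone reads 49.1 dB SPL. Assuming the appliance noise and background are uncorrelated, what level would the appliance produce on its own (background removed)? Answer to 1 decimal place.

Background correction is a power subtraction:
L_src = 10·log₁₀(10^(53.9/10) − 10^(49.1/10)) = 10·log₁₀(164200) = 52.2 dB SPL.

52.2 dB SPL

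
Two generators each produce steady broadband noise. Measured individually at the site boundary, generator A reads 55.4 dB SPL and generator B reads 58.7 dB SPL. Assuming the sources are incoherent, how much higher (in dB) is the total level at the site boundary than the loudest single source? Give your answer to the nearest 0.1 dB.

Add the sources as powers (linear), then convert back to dB:
L_total = 10·log₁₀(10^(55.4/10) + 10^(58.7/10)) = 60.37 dB SPL.
Excess over the loudest (58.7 dB): 60.37 − 58.7 = 1.7 dB.

1.7 dB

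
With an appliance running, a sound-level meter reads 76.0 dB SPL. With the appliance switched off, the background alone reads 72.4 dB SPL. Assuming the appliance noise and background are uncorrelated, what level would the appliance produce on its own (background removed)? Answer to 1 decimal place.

Remove the background by subtracting linear intensities:
L_src = 10·log₁₀(10^(76.0/10) − 10^(72.4/10)) = 10·log₁₀(22430000) = 73.5 dB SPL.

73.5 dB SPL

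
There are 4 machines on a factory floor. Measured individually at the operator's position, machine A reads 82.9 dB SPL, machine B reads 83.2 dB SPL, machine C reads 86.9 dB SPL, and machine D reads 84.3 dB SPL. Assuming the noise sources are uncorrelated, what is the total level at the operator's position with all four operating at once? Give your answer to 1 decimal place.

Add the sources as powers (linear), then convert back to dB:
L_total = 10·log₁₀(10^(82.9/10) + 10^(83.2/10) + 10^(86.9/10) + 10^(84.3/10)) = 10·log₁₀(1163000000) = 90.7 dB SPL.

90.7 dB SPL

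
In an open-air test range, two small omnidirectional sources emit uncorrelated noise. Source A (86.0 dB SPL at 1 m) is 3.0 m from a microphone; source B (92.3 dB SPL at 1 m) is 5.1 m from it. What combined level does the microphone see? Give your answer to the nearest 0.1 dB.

At the listener: L_A = 86.0 − 20·log₁₀(3.0) = 76.46 dB; L_B = 92.3 − 20·log₁₀(5.1) = 78.15 dB.
Combined: 10·log₁₀(10^(76.46/10)+10^(78.15/10)) = 80.4 dB SPL.

80.4 dB SPL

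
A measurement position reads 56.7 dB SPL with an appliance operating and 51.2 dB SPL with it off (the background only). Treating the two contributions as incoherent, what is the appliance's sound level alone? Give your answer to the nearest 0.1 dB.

55.3 dB SPL

Remove the background by subtracting linear intensities:
L_src = 10·log₁₀(10^(56.7/10) − 10^(51.2/10)) = 10·log₁₀(335900) = 55.3 dB SPL.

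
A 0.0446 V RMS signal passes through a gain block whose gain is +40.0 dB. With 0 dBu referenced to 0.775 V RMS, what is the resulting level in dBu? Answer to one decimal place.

Input level: 20·log₁₀(0.0446/0.775) = -24.80 dBu.
Output: -24.80 + 40.0 = +15.2 dBu.

+15.2 dBu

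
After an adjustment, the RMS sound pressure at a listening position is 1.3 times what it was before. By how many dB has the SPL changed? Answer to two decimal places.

2.28 dB

Sound pressure is an amplitude quantity: ΔL = 20·log₁₀(p₂/p₁).
20·log₁₀(1.3) = 2.28 dB.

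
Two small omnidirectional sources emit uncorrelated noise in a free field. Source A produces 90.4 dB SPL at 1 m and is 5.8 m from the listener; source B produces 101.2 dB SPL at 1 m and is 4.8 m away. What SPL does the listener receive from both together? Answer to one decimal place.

At the listener: L_A = 90.4 − 20·log₁₀(5.8) = 75.13 dB; L_B = 101.2 − 20·log₁₀(4.8) = 87.58 dB.
Combined: 10·log₁₀(10^(75.13/10)+10^(87.58/10)) = 87.8 dB SPL.

87.8 dB SPL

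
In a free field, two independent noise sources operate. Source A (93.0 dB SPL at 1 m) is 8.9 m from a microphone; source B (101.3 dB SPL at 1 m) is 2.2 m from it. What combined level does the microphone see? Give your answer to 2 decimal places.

94.49 dB SPL

At the listener: L_A = 93.0 − 20·log₁₀(8.9) = 74.012 dB; L_B = 101.3 − 20·log₁₀(2.2) = 94.452 dB.
Combined: 10·log₁₀(10^(74.012/10)+10^(94.452/10)) = 94.49 dB SPL.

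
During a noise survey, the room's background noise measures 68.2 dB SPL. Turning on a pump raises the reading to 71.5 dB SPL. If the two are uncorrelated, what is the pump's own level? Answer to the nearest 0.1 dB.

Background correction is a power subtraction:
L_src = 10·log₁₀(10^(71.5/10) − 10^(68.2/10)) = 10·log₁₀(7518000) = 68.8 dB SPL.

68.8 dB SPL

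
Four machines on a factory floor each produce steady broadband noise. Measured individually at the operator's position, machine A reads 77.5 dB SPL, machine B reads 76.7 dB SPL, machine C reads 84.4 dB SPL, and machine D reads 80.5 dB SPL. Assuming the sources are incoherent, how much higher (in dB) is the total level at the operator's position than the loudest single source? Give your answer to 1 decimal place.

2.5 dB

Uncorrelated sources add in intensity (power), not in dB.
L_total = 10·log₁₀(10^(77.5/10) + 10^(76.7/10) + 10^(84.4/10) + 10^(80.5/10)) = 86.91 dB SPL.
Excess over the loudest (84.4 dB): 86.91 − 84.4 = 2.5 dB.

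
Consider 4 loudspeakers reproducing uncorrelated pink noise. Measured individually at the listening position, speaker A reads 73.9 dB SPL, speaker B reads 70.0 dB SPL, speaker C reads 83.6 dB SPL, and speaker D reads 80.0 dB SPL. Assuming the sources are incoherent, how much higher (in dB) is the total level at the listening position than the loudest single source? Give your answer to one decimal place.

2.0 dB

Add the sources as powers (linear), then convert back to dB:
L_total = 10·log₁₀(10^(73.9/10) + 10^(70.0/10) + 10^(83.6/10) + 10^(80.0/10)) = 85.61 dB SPL.
Excess over the loudest (83.6 dB): 85.61 − 83.6 = 2.0 dB.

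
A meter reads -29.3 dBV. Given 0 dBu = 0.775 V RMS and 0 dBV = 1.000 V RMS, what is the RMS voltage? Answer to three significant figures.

0.0343 V

V = 1.000 V × 10^(-29.3/20).
= 1.000 × 0.03428 = 0.0343 V.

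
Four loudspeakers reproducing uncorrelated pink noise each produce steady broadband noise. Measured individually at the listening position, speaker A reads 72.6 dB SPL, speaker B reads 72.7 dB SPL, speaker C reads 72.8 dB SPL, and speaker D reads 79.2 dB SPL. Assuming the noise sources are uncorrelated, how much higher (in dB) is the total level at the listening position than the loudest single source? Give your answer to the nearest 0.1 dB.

2.2 dB

Incoherent sources sum as intensities:
L_total = 10·log₁₀(10^(72.6/10) + 10^(72.7/10) + 10^(72.8/10) + 10^(79.2/10)) = 81.43 dB SPL.
Excess over the loudest (79.2 dB): 81.43 − 79.2 = 2.2 dB.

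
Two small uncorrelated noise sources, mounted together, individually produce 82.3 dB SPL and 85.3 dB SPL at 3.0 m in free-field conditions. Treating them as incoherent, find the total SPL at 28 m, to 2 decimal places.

Combined at 3.0 m: 10·log₁₀(10^(82.3/10)+10^(85.3/10)) = 87.064 dB SPL.
Then apply −20·log₁₀(28/3.0) = -19.401 dB → 67.66 dB SPL.

67.66 dB SPL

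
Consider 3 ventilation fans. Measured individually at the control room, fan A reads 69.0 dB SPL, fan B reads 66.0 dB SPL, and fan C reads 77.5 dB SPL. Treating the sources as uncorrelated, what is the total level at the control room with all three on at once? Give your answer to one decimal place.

Uncorrelated sources add in intensity (power), not in dB.
L_total = 10·log₁₀(10^(69.0/10) + 10^(66.0/10) + 10^(77.5/10)) = 10·log₁₀(68160000) = 78.3 dB SPL.

78.3 dB SPL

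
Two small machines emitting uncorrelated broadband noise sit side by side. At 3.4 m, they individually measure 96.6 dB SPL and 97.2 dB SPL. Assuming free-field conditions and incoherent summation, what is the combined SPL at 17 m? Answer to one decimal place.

Combined at 3.4 m: 10·log₁₀(10^(96.6/10)+10^(97.2/10)) = 99.92 dB SPL.
Then apply −20·log₁₀(17/3.4) = -13.98 dB → 85.9 dB SPL.

85.9 dB SPL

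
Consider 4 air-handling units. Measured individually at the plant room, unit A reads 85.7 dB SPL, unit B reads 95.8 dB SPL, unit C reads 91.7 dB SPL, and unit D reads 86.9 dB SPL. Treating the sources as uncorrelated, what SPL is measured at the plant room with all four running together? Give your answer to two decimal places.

97.88 dB SPL

Uncorrelated sources add in intensity (power), not in dB.
L_total = 10·log₁₀(10^(85.7/10) + 10^(95.8/10) + 10^(91.7/10) + 10^(86.9/10)) = 10·log₁₀(6142000000) = 97.88 dB SPL.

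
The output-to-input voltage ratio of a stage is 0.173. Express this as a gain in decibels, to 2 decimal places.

For a voltage ratio, dB = 20·log₁₀(V₂/V₁).
20·log₁₀(0.173) = -15.24 dB.

-15.24 dB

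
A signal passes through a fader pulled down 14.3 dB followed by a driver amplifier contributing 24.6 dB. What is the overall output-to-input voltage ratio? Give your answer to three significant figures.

3.27

Net gain = (−14.3) + 24.6 = 10.3 dB.
Voltage ratio = 10^(10.3/20) = 3.27.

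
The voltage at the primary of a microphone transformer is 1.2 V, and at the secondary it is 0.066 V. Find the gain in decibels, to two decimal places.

Voltage is an amplitude quantity, so gain = 20·log₁₀(V_out/V_in).
20·log₁₀(0.066/1.2) = 20·log₁₀(0.05500) = -25.19 dB.

-25.19 dB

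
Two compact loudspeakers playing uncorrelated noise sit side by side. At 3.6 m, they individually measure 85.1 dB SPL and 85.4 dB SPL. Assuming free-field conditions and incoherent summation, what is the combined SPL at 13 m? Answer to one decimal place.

Combined at 3.6 m: 10·log₁₀(10^(85.1/10)+10^(85.4/10)) = 88.26 dB SPL.
Then apply −20·log₁₀(13/3.6) = -11.15 dB → 77.1 dB SPL.

77.1 dB SPL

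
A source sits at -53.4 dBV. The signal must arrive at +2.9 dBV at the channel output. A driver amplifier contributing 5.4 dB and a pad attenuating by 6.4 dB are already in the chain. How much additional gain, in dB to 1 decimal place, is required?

The required make-up gain is the shortfall in the dB sum.
G = +2.9 − (-53.4) − 5.4 + 6.4 = 57.3 dB.

57.3 dB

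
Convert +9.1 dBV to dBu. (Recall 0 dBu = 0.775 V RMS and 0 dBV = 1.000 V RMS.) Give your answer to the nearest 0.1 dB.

The offset between the scales is 20·log₁₀(0.775/1.000) = −2.214 dB.
So dBu = +9.1 + 2.214 = +11.3 dBu.

+11.3 dBu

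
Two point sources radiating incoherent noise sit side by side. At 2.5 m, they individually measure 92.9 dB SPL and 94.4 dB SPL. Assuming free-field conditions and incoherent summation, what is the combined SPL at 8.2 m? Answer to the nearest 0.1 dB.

86.4 dB SPL

Combined at 2.5 m: 10·log₁₀(10^(92.9/10)+10^(94.4/10)) = 96.72 dB SPL.
Then apply −20·log₁₀(8.2/2.5) = -10.32 dB → 86.4 dB SPL.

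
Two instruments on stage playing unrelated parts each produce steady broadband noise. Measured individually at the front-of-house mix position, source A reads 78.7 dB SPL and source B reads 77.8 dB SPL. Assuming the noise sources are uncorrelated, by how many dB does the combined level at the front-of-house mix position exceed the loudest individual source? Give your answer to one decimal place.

2.6 dB

Add the sources as powers (linear), then convert back to dB:
L_total = 10·log₁₀(10^(78.7/10) + 10^(77.8/10)) = 81.28 dB SPL.
Excess over the loudest (78.7 dB): 81.28 − 78.7 = 2.6 dB.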